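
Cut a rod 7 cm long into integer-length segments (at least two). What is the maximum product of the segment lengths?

Fill m[k] for k=2..7: at each k try every first piece i and multiply by the better of (k−i) uncut or m[k−i].
m[2] = 1·max(1,0) = 1·1 = 1
m[3] = max(1·2, 2·1) = 2
m[4] = max(1·3, 2·2, 3·1) = 4
m[5] = max(1·4, 2·3, 3·2, 4·1) = 6
m[6] = max(1·6, 2·4, 3·3, 4·2, 5·1) = 9
m[7] = max(1·9, 2·6, 3·4, 4·3, 5·2, 6·1) = 12
One optimal split: 3 + 2 + 2; product 3·2·2 = 12.

12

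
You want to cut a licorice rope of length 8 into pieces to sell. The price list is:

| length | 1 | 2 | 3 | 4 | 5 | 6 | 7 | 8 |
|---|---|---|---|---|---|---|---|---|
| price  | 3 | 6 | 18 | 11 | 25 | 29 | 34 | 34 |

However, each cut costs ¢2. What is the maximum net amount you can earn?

41

Let r[k] be the best obtainable value from length k. For each k, try every first piece i and keep the best of price[i] + r[k−i] minus the 2 cut fee when i<k.
r[1] = 3
r[2] = max(3+3-2, 6+0) = 6
r[3] = max(3+6-2, 6+3-2, 18+0) = 18
r[4] = max(3+18-2, 6+6-2, 18+3-2, 11+0) = 19
r[5] = max(3+19-2, 6+18-2, 18+6-2, 11+3-2, 25+0) = 25
r[6] = max(3+25-2, 6+19-2, 18+18-2, 11+6-2, 25+3-2, 29+0) = 34
r[7] = max(3+34-2, 6+25-2, 18+19-2, …, 29+3-2, 34+0) = 35
r[8] = max(3+35-2, 6+34-2, 18+25-2, …, 34+3-2, 34+0) = 41
One optimal plan: pieces 5 + 3 (1 cut) → ¢43 − ¢2 = ¢41.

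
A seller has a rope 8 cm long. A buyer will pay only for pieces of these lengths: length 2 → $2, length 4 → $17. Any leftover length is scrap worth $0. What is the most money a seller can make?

Let best[k] be the best obtainable value from length k. For each k, try every first piece i and keep the best of price[i] + best[k−i].
best[1] = 0
best[2] = 2
best[3] = 2
best[4] = 17
best[5] = 17
best[6] = 19  (first piece 2, then best[4]=17)
best[7] = 19
best[8] = 34  (first piece 4, then best[4]=17)
One optimal cutting: 4 + 4 → $34.

34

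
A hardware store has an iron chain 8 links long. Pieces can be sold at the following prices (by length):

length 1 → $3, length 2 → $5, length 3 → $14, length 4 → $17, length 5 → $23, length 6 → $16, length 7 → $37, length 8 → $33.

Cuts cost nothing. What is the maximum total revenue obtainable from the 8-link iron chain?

40

Consider every possible first cut. best[k] is the best of p[i]+best[k−i] over all sellable i≤k.
best[1] = 3
best[2] = 6  (first piece 1, then best[1]=3)
best[3] = 14
best[4] = 17  (first piece 1, then best[3]=14)
best[5] = 23
best[6] = 28  (first piece 3, then best[3]=14)
best[7] = 37
best[8] = 40  (first piece 1, then best[7]=37)
One optimal cutting: 7 + 1 → $37 + $3 = $40.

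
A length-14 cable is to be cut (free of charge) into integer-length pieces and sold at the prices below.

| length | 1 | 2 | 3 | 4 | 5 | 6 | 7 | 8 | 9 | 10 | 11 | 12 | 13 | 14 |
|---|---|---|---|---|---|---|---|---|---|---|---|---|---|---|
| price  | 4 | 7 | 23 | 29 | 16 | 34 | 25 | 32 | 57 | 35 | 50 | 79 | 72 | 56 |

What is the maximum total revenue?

Build best[k] bottom-up: best[k] = max over allowed piece i of (p[i] + best[k−i]).
best[1] = 4
best[2] = max(4+4, 7+0) = 8
best[3] = max(4+8, 7+4, 23+0) = 23
best[4] = max(4+23, 7+8, 23+4, 29+0) = 29
best[5] = max(4+29, 7+23, 23+8, 29+4, 16+0) = 33
best[6] = max(4+33, 7+29, 23+23, 29+8, 16+4, 34+0) = 46
best[7] = max(4+46, 7+33, 23+29, …, 34+4, 25+0) = 52
best[8] = max(4+52, 7+46, 23+33, …, 25+4, 32+0) = 58
best[9] = max(4+58, 7+52, 23+46, …, 32+4, 57+0) = 69
best[10] = max(4+69, 7+58, 23+52, …, 57+4, 35+0) = 75
best[11] = max(4+75, 7+69, 23+58, …, 35+4, 50+0) = 81
best[12] = max(4+81, 7+75, 23+69, …, 50+4, 79+0) = 92
best[13] = max(4+92, 7+81, 23+75, …, 79+4, 72+0) = 98
best[14] = max(4+98, 7+92, 23+81, …, 72+4, 56+0) = 104
One optimal cutting: 4 + 4 + 3 + 3 → 29 + 29 + 23 + 23 = 104.

104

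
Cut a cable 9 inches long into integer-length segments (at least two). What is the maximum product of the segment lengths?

27

Define f[k] = max over 1≤i<k of i · max(k−i, f[k−i]); the inner max lets the remainder stay uncut if that's better.
Small cases: f[2]=1.
f[3] = 1·max(2,1) = 1·2 = 2
f[4] = 2·max(2,1) = 2·2 = 4
f[5] = 2·max(3,2) = 2·3 = 6
f[6] = 3·max(3,2) = 3·3 = 9
f[7] = 2·max(5,6) = 2·6 = 12
f[8] = 2·max(6,9) = 2·9 = 18
f[9] = 3·max(6,9) = 3·9 = 27
One optimal split: 3 + 3 + 3; product 3·3·3 = 27.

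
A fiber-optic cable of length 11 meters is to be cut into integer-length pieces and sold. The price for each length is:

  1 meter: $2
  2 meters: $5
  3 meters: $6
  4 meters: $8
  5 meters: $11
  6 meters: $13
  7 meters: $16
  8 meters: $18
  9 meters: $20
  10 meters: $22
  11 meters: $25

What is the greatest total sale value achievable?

Consider every possible first cut. r[k] is the best of p[i]+r[k−i] over all sellable i≤k.
r[1] = 2
r[2] = 5
r[3] = 7  (first piece 1, then r[2]=5)
r[4] = 10  (first piece 2, then r[2]=5)
r[5] = 12  (first piece 1, then r[4]=10)
r[6] = 15  (first piece 2, then r[4]=10)
r[7] = 17  (first piece 1, then r[6]=15)
r[8] = 20  (first piece 2, then r[6]=15)
r[9] = 22  (first piece 1, then r[8]=20)
r[10] = 25  (first piece 2, then r[8]=20)
r[11] = 27  (first piece 1, then r[10]=25)
One optimal cutting: 2 + 2 + 2 + 2 + 2 + 1 → $5 + $5 + $5 + $5 + $5 + $2 = $27.

27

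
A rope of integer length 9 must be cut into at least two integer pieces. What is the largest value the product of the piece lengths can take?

Let prod[k] be the best product for length k (with at least one cut). For each first piece i, the rest contributes max(k−i, prod[k−i]).
prod[2] = 1×max(1,0) = 1×1 = 1
prod[3] = 1×max(2,1) = 1×2 = 2
prod[4] = 2×max(2,1) = 2×2 = 4
prod[5] = 2×max(3,2) = 2×3 = 6
prod[6] = 3×max(3,2) = 3×3 = 9
prod[7] = 2×max(5,6) = 2×6 = 12
prod[8] = 2×max(6,9) = 2×9 = 18
prod[9] = 3×max(6,9) = 3×9 = 27
One optimal split: 3 + 3 + 3; product 3×3×3 = 27.

27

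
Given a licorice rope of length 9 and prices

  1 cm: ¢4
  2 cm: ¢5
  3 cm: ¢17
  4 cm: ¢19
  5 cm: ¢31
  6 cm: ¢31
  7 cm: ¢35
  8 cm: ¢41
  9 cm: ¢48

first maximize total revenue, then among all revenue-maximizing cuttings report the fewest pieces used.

3

Consider every possible first cut. r[k] is the best of p[i]+r[k−i] over all sellable i≤k.
r[1] = 4
r[2] = 8  (first piece 1, then r[1]=4)
r[3] = 17
r[4] = 21  (first piece 1, then r[3]=17)
r[5] = 31
r[6] = 35  (first piece 1, then r[5]=31)
r[7] = 39  (first piece 1, then r[6]=35)
r[8] = 48  (first piece 3, then r[5]=31)
r[9] = 52  (first piece 1, then r[8]=48)
Maximum revenue is ¢52.
Now minimize piece count subject to staying optimal: for each k, pieces[k] = 1 + min over i with p[i]+r[k−i]=r[k] of pieces[k−i].
pieces[6] = 2
pieces[7] = 3
pieces[8] = 2
pieces[9] = 3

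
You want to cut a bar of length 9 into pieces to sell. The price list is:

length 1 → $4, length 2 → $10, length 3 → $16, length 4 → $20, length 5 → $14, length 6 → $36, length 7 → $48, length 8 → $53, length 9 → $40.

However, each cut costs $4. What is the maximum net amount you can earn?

54

Let v[k] be the best obtainable value from length k. For each k, try every first piece i and keep the best of price[i] + v[k−i] minus the 4 cut fee when i<k.
v[1] = 4
v[2] = max(4+4-4, 10+0) = 10
v[3] = max(4+10-4, 10+4-4, 16+0) = 16
v[4] = max(4+16-4, 10+10-4, 16+4-4, 20+0) = 20
v[5] = max(4+20-4, 10+16-4, 16+10-4, 20+4-4, 14+0) = 22
v[6] = max(4+22-4, 10+20-4, 16+16-4, 20+10-4, 14+4-4, 36+0) = 36
v[7] = max(4+36-4, 10+22-4, 16+20-4, …, 36+4-4, 48+0) = 48
v[8] = max(4+48-4, 10+36-4, 16+22-4, …, 48+4-4, 53+0) = 53
v[9] = max(4+53-4, 10+48-4, 16+36-4, …, 53+4-4, 40+0) = 54
One optimal plan: pieces 7 + 2 (1 cut) → $58 − $4 = $54.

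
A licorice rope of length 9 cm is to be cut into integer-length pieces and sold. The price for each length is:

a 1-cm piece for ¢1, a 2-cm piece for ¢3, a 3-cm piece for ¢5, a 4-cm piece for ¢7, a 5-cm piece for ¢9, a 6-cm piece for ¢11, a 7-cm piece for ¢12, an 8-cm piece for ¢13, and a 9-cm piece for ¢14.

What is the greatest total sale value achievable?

16

Build r[k] bottom-up: r[k] = max over allowed piece i of (p[i] + r[k−i]).
r[1] = 1
r[2] = 3
r[3] = 5
r[4] = 7
r[5] = 9
r[6] = 11
r[7] = 12  (first piece 1, then r[6]=11)
r[8] = 14  (first piece 2, then r[6]=11)
r[9] = 16  (first piece 3, then r[6]=11)
One optimal cutting: 6 + 3 → ¢11 + ¢5 = ¢16.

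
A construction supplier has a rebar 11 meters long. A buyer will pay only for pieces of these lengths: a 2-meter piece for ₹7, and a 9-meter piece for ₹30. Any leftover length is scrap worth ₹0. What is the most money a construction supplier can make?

Let r[k] be the best obtainable value from length k. For each k, try every first piece i and keep the best of price[i] + r[k−i].
r[1] = 0
r[2] = 7
r[3] = 7
r[4] = 14  (first piece 2, then r[2]=7)
r[5] = 14
r[6] = 21  (first piece 2, then r[4]=14)
r[7] = 21
r[8] = 28  (first piece 2, then r[6]=21)
r[9] = max(7+21, 30+0) = 30
r[10] = max(7+28, 30+0) = 35
r[11] = max(7+30, 30+7) = 37
One optimal cutting: 9 + 2 → ₹37.

37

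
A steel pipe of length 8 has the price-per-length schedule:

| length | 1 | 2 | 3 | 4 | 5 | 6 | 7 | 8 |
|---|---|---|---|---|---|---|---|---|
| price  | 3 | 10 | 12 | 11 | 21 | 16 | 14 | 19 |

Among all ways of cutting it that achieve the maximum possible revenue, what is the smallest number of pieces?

4

Let r[k] be the best obtainable value from length k. For each k, try every first piece i and keep the best of price[i] + r[k−i].
r[1] = 3
r[2] = max(3+3, 10+0) = 10
r[3] = max(3+10, 10+3, 12+0) = 13
r[4] = max(3+13, 10+10, 12+3, 11+0) = 20
r[5] = max(3+20, 10+13, 12+10, 11+3, 21+0) = 23
r[6] = max(3+23, 10+20, 12+13, 11+10, 21+3, 16+0) = 30
r[7] = max(3+30, 10+23, 12+20, …, 16+3, 14+0) = 33
r[8] = max(3+33, 10+30, 12+23, …, 14+3, 19+0) = 40
Maximum revenue is $40.
Now minimize piece count subject to staying optimal: for each k, pieces[k] = 1 + min over i with p[i]+r[k−i]=r[k] of pieces[k−i].
pieces[5] = 3
pieces[6] = 3
pieces[7] = 4
pieces[8] = 4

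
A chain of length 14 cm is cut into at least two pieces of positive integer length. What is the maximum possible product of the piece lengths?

162

Define P[k] = max over 1≤i<k of i · max(k−i, P[k−i]); the inner max lets the remainder stay uncut if that's better.
P[2] = 1×max(1,0) = 1×1 = 1
P[3] = 1×max(2,1) = 1×2 = 2
P[4] = 2×max(2,1) = 2×2 = 4
P[5] = 2×max(3,2) = 2×3 = 6
P[6] = 3×max(3,2) = 3×3 = 9
P[7] = 2×max(5,6) = 2×6 = 12
P[8] = 2×max(6,9) = 2×9 = 18
P[9] = 3×max(6,9) = 3×9 = 27
P[10] = 2×max(8,18) = 2×18 = 36
P[11] = 2×max(9,27) = 2×27 = 54
P[12] = 3×max(9,27) = 3×27 = 81
P[13] = 2×max(11,54) = 2×54 = 108
P[14] = 2×max(12,81) = 2×81 = 162
One optimal split: 3 + 3 + 3 + 3 + 2; product 3×3×3×3×2 = 162.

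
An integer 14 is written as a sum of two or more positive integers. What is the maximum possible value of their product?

162

Define P[k] = max over 1≤i<k of i · max(k−i, P[k−i]); the inner max lets the remainder stay uncut if that's better.
Small cases: P[2]=1, P[3]=2, P[4]=4, P[5]=6, P[6]=9.
P[7] = 2×max(5,6) = 2×6 = 12
P[8] = 2×max(6,9) = 2×9 = 18
P[9] = 3×max(6,9) = 3×9 = 27
P[10] = 2×max(8,18) = 2×18 = 36
P[11] = 2×max(9,27) = 2×27 = 54
P[12] = 3×max(9,27) = 3×27 = 81
P[13] = 2×max(11,54) = 2×54 = 108
P[14] = 2×max(12,81) = 2×81 = 162
One optimal split: 3 + 3 + 3 + 3 + 2; product 3×3×3×3×2 = 162.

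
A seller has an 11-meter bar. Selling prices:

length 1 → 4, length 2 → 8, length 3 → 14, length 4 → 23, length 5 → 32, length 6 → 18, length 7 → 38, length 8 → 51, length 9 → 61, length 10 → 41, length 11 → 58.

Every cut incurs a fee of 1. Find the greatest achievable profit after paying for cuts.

68

Consider every possible first cut. v[k] is the best of p[i]+v[k−i] over all sellable i≤k, charging 1 whenever i<k.
v[1] = 4
v[2] = max(4+4-1, 8+0) = 8
v[3] = max(4+8-1, 8+4-1, 14+0) = 14
v[4] = max(4+14-1, 8+8-1, 14+4-1, 23+0) = 23
v[5] = max(4+23-1, 8+14-1, 14+8-1, 23+4-1, 32+0) = 32
v[6] = max(4+32-1, 8+23-1, 14+14-1, 23+8-1, 32+4-1, 18+0) = 35
v[7] = max(4+35-1, 8+32-1, 14+23-1, …, 18+4-1, 38+0) = 39
v[8] = max(4+39-1, 8+35-1, 14+32-1, …, 38+4-1, 51+0) = 51
v[9] = max(4+51-1, 8+39-1, 14+35-1, …, 51+4-1, 61+0) = 61
v[10] = max(4+61-1, 8+51-1, 14+39-1, …, 61+4-1, 41+0) = 64
v[11] = max(4+64-1, 8+61-1, 14+51-1, …, 41+4-1, 58+0) = 68
One optimal plan: pieces 9 + 2 (1 cut) → 69 − 1 = 68.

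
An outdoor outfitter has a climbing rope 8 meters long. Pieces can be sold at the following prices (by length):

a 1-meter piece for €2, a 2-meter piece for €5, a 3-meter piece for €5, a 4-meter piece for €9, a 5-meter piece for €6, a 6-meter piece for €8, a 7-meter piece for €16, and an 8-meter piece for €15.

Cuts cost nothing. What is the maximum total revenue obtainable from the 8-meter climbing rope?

20

Let r[k] be the best obtainable value from length k. For each k, try every first piece i and keep the best of price[i] + r[k−i].
r[1] = 2
r[2] = max(2+2, 5+0) = 5
r[3] = max(2+5, 5+2, 5+0) = 7
r[4] = max(2+7, 5+5, 5+2, 9+0) = 10
r[5] = max(2+10, 5+7, 5+5, 9+2, 6+0) = 12
r[6] = max(2+12, 5+10, 5+7, 9+5, 6+2, 8+0) = 15
r[7] = max(2+15, 5+12, 5+10, …, 8+2, 16+0) = 17
r[8] = max(2+17, 5+15, 5+12, …, 16+2, 15+0) = 20
One optimal cutting: 2 + 2 + 2 + 2 → €5 + €5 + €5 + €5 = €20.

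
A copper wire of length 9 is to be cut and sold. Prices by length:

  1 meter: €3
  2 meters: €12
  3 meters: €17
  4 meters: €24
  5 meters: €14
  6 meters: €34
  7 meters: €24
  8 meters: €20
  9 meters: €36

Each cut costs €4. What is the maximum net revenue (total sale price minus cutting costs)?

Consider every possible first cut. net[k] is the best of p[i]+net[k−i] over all sellable i≤k, charging 4 whenever i<k.
net[1] = 3
net[2] = max(3+3-4, 12+0) = 12
net[3] = max(3+12-4, 12+3-4, 17+0) = 17
net[4] = max(3+17-4, 12+12-4, 17+3-4, 24+0) = 24
net[5] = max(3+24-4, 12+17-4, 17+12-4, 24+3-4, 14+0) = 25
net[6] = max(3+25-4, 12+24-4, 17+17-4, 24+12-4, 14+3-4, 34+0) = 34
net[7] = max(3+34-4, 12+25-4, 17+24-4, …, 34+3-4, 24+0) = 37
net[8] = max(3+37-4, 12+34-4, 17+25-4, …, 24+3-4, 20+0) = 44
net[9] = max(3+44-4, 12+37-4, 17+34-4, …, 20+3-4, 36+0) = 47
One optimal plan: pieces 6 + 3 (1 cut) → €51 − €4 = €47.

47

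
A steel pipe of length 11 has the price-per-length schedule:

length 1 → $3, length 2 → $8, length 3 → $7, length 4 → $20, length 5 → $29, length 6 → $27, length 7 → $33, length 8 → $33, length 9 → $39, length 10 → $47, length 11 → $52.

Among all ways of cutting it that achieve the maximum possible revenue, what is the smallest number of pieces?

Let r[k] be the best obtainable value from length k. For each k, try every first piece i and keep the best of price[i] + r[k−i].
r[1] = 3
r[2] = max(3+3, 8+0) = 8
r[3] = max(3+8, 8+3, 7+0) = 11
r[4] = max(3+11, 8+8, 7+3, 20+0) = 20
r[5] = max(3+20, 8+11, 7+8, 20+3, 29+0) = 29
r[6] = max(3+29, 8+20, 7+11, 20+8, 29+3, 27+0) = 32
r[7] = max(3+32, 8+29, 7+20, …, 27+3, 33+0) = 37
r[8] = max(3+37, 8+32, 7+29, …, 33+3, 33+0) = 40
r[9] = max(3+40, 8+37, 7+32, …, 33+3, 39+0) = 49
r[10] = max(3+49, 8+40, 7+37, …, 39+3, 47+0) = 58
r[11] = max(3+58, 8+49, 7+40, …, 47+3, 52+0) = 61
Maximum revenue is $61.
Now minimize piece count subject to staying optimal: for each k, pieces[k] = 1 + min over i with p[i]+r[k−i]=r[k] of pieces[k−i].
pieces[8] = 2
pieces[9] = 2
pieces[10] = 2
pieces[11] = 3

3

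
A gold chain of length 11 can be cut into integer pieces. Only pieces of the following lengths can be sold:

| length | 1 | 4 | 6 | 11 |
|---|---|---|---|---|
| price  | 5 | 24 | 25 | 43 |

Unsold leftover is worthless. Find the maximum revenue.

63

Build f[k] bottom-up: f[k] = max over allowed piece i of (p[i] + f[k−i]).
f[1] = 5
f[2] = 10  (first piece 1, then f[1]=5)
f[3] = 15  (first piece 1, then f[2]=10)
f[4] = max(5+15, 24+0) = 24
f[5] = max(5+24, 24+5) = 29
f[6] = max(5+29, 24+10, 25+0) = 34
f[7] = max(5+34, 24+15, 25+5) = 39
f[8] = max(5+39, 24+24, 25+10) = 48
f[9] = max(5+48, 24+29, 25+15) = 53
f[10] = max(5+53, 24+34, 25+24) = 58
f[11] = max(5+58, 24+39, 25+29, 43+0) = 63
One optimal cutting: 4 + 4 + 1 + 1 + 1 → $63.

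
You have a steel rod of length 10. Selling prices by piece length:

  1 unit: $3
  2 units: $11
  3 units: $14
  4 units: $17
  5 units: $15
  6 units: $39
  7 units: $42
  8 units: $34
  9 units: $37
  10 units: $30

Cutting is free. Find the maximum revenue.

Consider every possible first cut. v[k] is the best of p[i]+v[k−i] over all sellable i≤k.
v[1] = 3
v[2] = max(3+3, 11+0) = 11
v[3] = max(3+11, 11+3, 14+0) = 14
v[4] = max(3+14, 11+11, 14+3, 17+0) = 22
v[5] = max(3+22, 11+14, 14+11, 17+3, 15+0) = 25
v[6] = max(3+25, 11+22, 14+14, 17+11, 15+3, 39+0) = 39
v[7] = max(3+39, 11+25, 14+22, …, 39+3, 42+0) = 42
v[8] = max(3+42, 11+39, 14+25, …, 42+3, 34+0) = 50
v[9] = max(3+50, 11+42, 14+39, …, 34+3, 37+0) = 53
v[10] = max(3+53, 11+50, 14+42, …, 37+3, 30+0) = 61
One optimal cutting: 6 + 2 + 2 → $39 + $11 + $11 = $61.

61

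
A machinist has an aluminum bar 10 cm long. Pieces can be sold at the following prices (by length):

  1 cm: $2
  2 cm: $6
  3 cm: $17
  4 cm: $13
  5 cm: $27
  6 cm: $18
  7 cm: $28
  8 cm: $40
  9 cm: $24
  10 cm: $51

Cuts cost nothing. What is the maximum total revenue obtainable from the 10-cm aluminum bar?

Build r[k] bottom-up: r[k] = max over allowed piece i of (p[i] + r[k−i]).
r[1] = 2
r[2] = max(2+2, 6+0) = 6
r[3] = max(2+6, 6+2, 17+0) = 17
r[4] = max(2+17, 6+6, 17+2, 13+0) = 19
r[5] = max(2+19, 6+17, 17+6, 13+2, 27+0) = 27
r[6] = max(2+27, 6+19, 17+17, 13+6, 27+2, 18+0) = 34
r[7] = max(2+34, 6+27, 17+19, …, 18+2, 28+0) = 36
r[8] = max(2+36, 6+34, 17+27, …, 28+2, 40+0) = 44
r[9] = max(2+44, 6+36, 17+34, …, 40+2, 24+0) = 51
r[10] = max(2+51, 6+44, 17+36, …, 24+2, 51+0) = 54
One optimal cutting: 5 + 5 → $27 + $27 = $54.

54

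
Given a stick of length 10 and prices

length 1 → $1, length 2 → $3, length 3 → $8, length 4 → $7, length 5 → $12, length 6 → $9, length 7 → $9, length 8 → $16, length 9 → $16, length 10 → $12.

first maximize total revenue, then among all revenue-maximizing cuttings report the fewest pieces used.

Let r[k] be the best obtainable value from length k. For each k, try every first piece i and keep the best of price[i] + r[k−i].
r[1] = 1
r[2] = max(1+1, 3+0) = 3
r[3] = max(1+3, 3+1, 8+0) = 8
r[4] = max(1+8, 3+3, 8+1, 7+0) = 9
r[5] = max(1+9, 3+8, 8+3, 7+1, 12+0) = 12
r[6] = max(1+12, 3+9, 8+8, 7+3, 12+1, 9+0) = 16
r[7] = max(1+16, 3+12, 8+9, …, 9+1, 9+0) = 17
r[8] = max(1+17, 3+16, 8+12, …, 9+1, 16+0) = 20
r[9] = max(1+20, 3+17, 8+16, …, 16+1, 16+0) = 24
r[10] = max(1+24, 3+20, 8+17, …, 16+1, 12+0) = 25
Maximum revenue is $25.
Now minimize piece count subject to staying optimal: for each k, pieces[k] = 1 + min over i with p[i]+r[k−i]=r[k] of pieces[k−i].
pieces[7] = 3
pieces[8] = 2
pieces[9] = 3
pieces[10] = 4

4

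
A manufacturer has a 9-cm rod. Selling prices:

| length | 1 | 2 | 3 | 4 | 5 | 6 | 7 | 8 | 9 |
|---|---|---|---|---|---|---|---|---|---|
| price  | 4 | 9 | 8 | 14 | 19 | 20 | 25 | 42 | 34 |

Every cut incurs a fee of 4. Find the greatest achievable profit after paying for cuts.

42

Build net[k] bottom-up: net[k] = max over allowed piece i of (p[i] + net[k−i]) − 4 per cut.
net[1] = 4
net[2] = max(4+4-4, 9+0) = 9
net[3] = max(4+9-4, 9+4-4, 8+0) = 9
net[4] = max(4+9-4, 9+9-4, 8+4-4, 14+0) = 14
net[5] = max(4+14-4, 9+9-4, 8+9-4, 14+4-4, 19+0) = 19
net[6] = max(4+19-4, 9+14-4, 8+9-4, 14+9-4, 19+4-4, 20+0) = 20
net[7] = max(4+20-4, 9+19-4, 8+14-4, …, 20+4-4, 25+0) = 25
net[8] = max(4+25-4, 9+20-4, 8+19-4, …, 25+4-4, 42+0) = 42
net[9] = max(4+42-4, 9+25-4, 8+20-4, …, 42+4-4, 34+0) = 42
One optimal plan: pieces 8 + 1 (1 cut) → 46 − 4 = 42.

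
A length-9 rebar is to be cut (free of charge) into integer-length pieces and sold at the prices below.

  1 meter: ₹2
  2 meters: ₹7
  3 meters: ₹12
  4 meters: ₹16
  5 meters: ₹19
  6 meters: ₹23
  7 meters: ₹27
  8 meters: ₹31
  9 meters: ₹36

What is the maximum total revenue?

36

Build best[k] bottom-up: best[k] = max over allowed piece i of (p[i] + best[k−i]).
best[1] = 2
best[2] = 7
best[3] = 12
best[4] = 16
best[5] = 19  (first piece 2, then best[3]=12)
best[6] = 24  (first piece 3, then best[3]=12)
best[7] = 28  (first piece 3, then best[4]=16)
best[8] = 32  (first piece 4, then best[4]=16)
best[9] = 36  (first piece 3, then best[6]=24)
One optimal cutting: 3 + 3 + 3 → ₹12 + ₹12 + ₹12 = ₹36.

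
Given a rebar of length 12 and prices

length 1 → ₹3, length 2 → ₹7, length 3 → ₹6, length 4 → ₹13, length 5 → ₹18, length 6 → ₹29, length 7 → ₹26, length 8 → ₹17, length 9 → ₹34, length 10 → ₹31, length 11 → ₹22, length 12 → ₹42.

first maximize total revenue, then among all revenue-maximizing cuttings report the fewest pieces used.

2

Let r[k] be the best obtainable value from length k. For each k, try every first piece i and keep the best of price[i] + r[k−i].
r[1] = 3
r[2] = max(3+3, 7+0) = 7
r[3] = max(3+7, 7+3, 6+0) = 10
r[4] = max(3+10, 7+7, 6+3, 13+0) = 14
r[5] = max(3+14, 7+10, 6+7, 13+3, 18+0) = 18
r[6] = max(3+18, 7+14, 6+10, 13+7, 18+3, 29+0) = 29
r[7] = max(3+29, 7+18, 6+14, …, 29+3, 26+0) = 32
r[8] = max(3+32, 7+29, 6+18, …, 26+3, 17+0) = 36
r[9] = max(3+36, 7+32, 6+29, …, 17+3, 34+0) = 39
r[10] = max(3+39, 7+36, 6+32, …, 34+3, 31+0) = 43
r[11] = max(3+43, 7+39, 6+36, …, 31+3, 22+0) = 47
r[12] = max(3+47, 7+43, 6+39, …, 22+3, 42+0) = 58
Maximum revenue is ₹58.
Now minimize piece count subject to staying optimal: for each k, pieces[k] = 1 + min over i with p[i]+r[k−i]=r[k] of pieces[k−i].
pieces[9] = 3
pieces[10] = 3
pieces[11] = 2
pieces[12] = 2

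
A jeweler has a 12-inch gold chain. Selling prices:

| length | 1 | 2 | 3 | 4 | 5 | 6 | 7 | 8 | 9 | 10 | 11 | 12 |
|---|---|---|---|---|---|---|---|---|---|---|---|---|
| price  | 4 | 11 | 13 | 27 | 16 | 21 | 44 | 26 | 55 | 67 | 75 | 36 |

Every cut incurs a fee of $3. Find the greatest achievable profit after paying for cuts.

Consider every possible first cut. net[k] is the best of p[i]+net[k−i] over all sellable i≤k, charging 3 whenever i<k.
net[1] = 4
net[2] = max(4+4-3, 11+0) = 11
net[3] = max(4+11-3, 11+4-3, 13+0) = 13
net[4] = max(4+13-3, 11+11-3, 13+4-3, 27+0) = 27
net[5] = max(4+27-3, 11+13-3, 13+11-3, 27+4-3, 16+0) = 28
net[6] = max(4+28-3, 11+27-3, 13+13-3, 27+11-3, 16+4-3, 21+0) = 35
net[7] = max(4+35-3, 11+28-3, 13+27-3, …, 21+4-3, 44+0) = 44
net[8] = max(4+44-3, 11+35-3, 13+28-3, …, 44+4-3, 26+0) = 51
net[9] = max(4+51-3, 11+44-3, 13+35-3, …, 26+4-3, 55+0) = 55
net[10] = max(4+55-3, 11+51-3, 13+44-3, …, 55+4-3, 67+0) = 67
net[11] = max(4+67-3, 11+55-3, 13+51-3, …, 67+4-3, 75+0) = 75
net[12] = max(4+75-3, 11+67-3, 13+55-3, …, 75+4-3, 36+0) = 76
One optimal plan: pieces 11 + 1 (1 cut) → $79 − $3 = $76.

76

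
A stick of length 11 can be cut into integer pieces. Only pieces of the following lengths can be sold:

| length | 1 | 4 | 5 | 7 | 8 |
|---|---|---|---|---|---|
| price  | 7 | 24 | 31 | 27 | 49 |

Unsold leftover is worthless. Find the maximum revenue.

Build best[k] bottom-up: best[k] = max over allowed piece i of (p[i] + best[k−i]).
best[1] = 7
best[2] = 14  (first piece 1, then best[1]=7)
best[3] = 21  (first piece 1, then best[2]=14)
best[4] = 28  (first piece 1, then best[3]=21)
best[5] = 35  (first piece 1, then best[4]=28)
best[6] = 42  (first piece 1, then best[5]=35)
best[7] = 49  (first piece 1, then best[6]=42)
best[8] = 56  (first piece 1, then best[7]=49)
best[9] = 63  (first piece 1, then best[8]=56)
best[10] = 70  (first piece 1, then best[9]=63)
best[11] = 77  (first piece 1, then best[10]=70)
One optimal cutting: 1 + 1 + 1 + 1 + 1 + 1 + 1 + 1 + 1 + 1 + 1 → 77.

77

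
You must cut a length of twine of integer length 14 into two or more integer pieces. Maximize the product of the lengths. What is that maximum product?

162

Fill prod[k] for k=2..14: at each k try every first piece i and multiply by the better of (k−i) uncut or prod[k−i].
prod[2] = 1·max(1,0) = 1·1 = 1
prod[3] = max(1·2, 2·1) = 2
prod[4] = max(1·3, 2·2, 3·1) = 4
prod[5] = max(1·4, 2·3, 3·2, 4·1) = 6
prod[6] = max(1·6, 2·4, 3·3, 4·2, 5·1) = 9
prod[7] = max(1·9, 2·6, 3·4, 4·3, 5·2, 6·1) = 12
prod[8] = max(1·12, 2·9, 3·6, …, 6·2, 7·1) = 18
prod[9] = max(1·18, 2·12, 3·9, …, 7·2, 8·1) = 27
prod[10] = max(1·27, 2·18, 3·12, …, 8·2, 9·1) = 36
prod[11] = max(1·36, 2·27, 3·18, …, 9·2, 10·1) = 54
prod[12] = max(1·54, 2·36, 3·27, …, 10·2, 11·1) = 81
prod[13] = max(1·81, 2·54, 3·36, …, 11·2, 12·1) = 108
prod[14] = max(1·108, 2·81, 3·54, …, 12·2, 13·1) = 162
One optimal split: 3 + 3 + 3 + 3 + 2; product 3·3·3·3·2 = 162.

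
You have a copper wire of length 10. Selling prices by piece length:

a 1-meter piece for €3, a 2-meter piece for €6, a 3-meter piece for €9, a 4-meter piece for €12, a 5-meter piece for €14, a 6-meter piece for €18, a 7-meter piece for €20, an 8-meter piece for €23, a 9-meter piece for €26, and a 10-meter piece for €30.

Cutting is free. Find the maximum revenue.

Build v[k] bottom-up: v[k] = max over allowed piece i of (p[i] + v[k−i]).
v[1] = 3
v[2] = max(3+3, 6+0) = 6
v[3] = max(3+6, 6+3, 9+0) = 9
v[4] = max(3+9, 6+6, 9+3, 12+0) = 12
v[5] = max(3+12, 6+9, 9+6, 12+3, 14+0) = 15
v[6] = max(3+15, 6+12, 9+9, 12+6, 14+3, 18+0) = 18
v[7] = max(3+18, 6+15, 9+12, …, 18+3, 20+0) = 21
v[8] = max(3+21, 6+18, 9+15, …, 20+3, 23+0) = 24
v[9] = max(3+24, 6+21, 9+18, …, 23+3, 26+0) = 27
v[10] = max(3+27, 6+24, 9+21, …, 26+3, 30+0) = 30
One optimal cutting: 1 + 1 + 1 + 1 + 1 + 1 + 1 + 1 + 1 + 1 → €3 + €3 + €3 + €3 + €3 + €3 + €3 + €3 + €3 + €3 = €30.

30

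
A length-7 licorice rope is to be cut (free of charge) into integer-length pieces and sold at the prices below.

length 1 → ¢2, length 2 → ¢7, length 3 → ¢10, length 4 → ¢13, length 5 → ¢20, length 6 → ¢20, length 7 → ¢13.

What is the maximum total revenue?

27

Build v[k] bottom-up: v[k] = max over allowed piece i of (p[i] + v[k−i]).
v[1] = 2
v[2] = 7
v[3] = 10
v[4] = 14  (first piece 2, then v[2]=7)
v[5] = 20
v[6] = 22  (first piece 1, then v[5]=20)
v[7] = 27  (first piece 2, then v[5]=20)
One optimal cutting: 5 + 2 → ¢20 + ¢7 = ¢27.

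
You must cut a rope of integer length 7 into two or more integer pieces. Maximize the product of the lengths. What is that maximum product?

12

Fill g[k] for k=2..7: at each k try every first piece i and multiply by the better of (k−i) uncut or g[k−i].
g[2] = 1·max(1,0) = 1·1 = 1
g[3] = 1·max(2,1) = 1·2 = 2
g[4] = 2·max(2,1) = 2·2 = 4
g[5] = 2·max(3,2) = 2·3 = 6
g[6] = 3·max(3,2) = 3·3 = 9
g[7] = 2·max(5,6) = 2·6 = 12
One optimal split: 3 + 2 + 2; product 3·2·2 = 12.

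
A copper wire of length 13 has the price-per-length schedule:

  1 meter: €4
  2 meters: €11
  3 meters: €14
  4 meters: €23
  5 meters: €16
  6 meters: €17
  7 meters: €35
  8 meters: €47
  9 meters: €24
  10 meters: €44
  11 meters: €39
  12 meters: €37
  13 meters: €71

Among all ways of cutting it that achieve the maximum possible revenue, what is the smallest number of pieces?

Consider every possible first cut. r[k] is the best of p[i]+r[k−i] over all sellable i≤k.
r[1] = 4
r[2] = 11
r[3] = 15  (first piece 1, then r[2]=11)
r[4] = 23
r[5] = 27  (first piece 1, then r[4]=23)
r[6] = 34  (first piece 2, then r[4]=23)
r[7] = 38  (first piece 1, then r[6]=34)
r[8] = 47
r[9] = 51  (first piece 1, then r[8]=47)
r[10] = 58  (first piece 2, then r[8]=47)
r[11] = 62  (first piece 1, then r[10]=58)
r[12] = 70  (first piece 4, then r[8]=47)
r[13] = 74  (first piece 1, then r[12]=70)
Maximum revenue is €74.
Now minimize piece count subject to staying optimal: for each k, pieces[k] = 1 + min over i with p[i]+r[k−i]=r[k] of pieces[k−i].
pieces[10] = 2
pieces[11] = 3
pieces[12] = 2
pieces[13] = 3

3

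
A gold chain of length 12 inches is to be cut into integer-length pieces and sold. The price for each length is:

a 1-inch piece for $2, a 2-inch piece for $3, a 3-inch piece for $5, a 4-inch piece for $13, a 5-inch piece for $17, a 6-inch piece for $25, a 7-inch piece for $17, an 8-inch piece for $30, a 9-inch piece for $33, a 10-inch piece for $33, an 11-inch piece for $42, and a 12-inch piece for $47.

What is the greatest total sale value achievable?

Build r[k] bottom-up: r[k] = max over allowed piece i of (p[i] + r[k−i]).
r[1] = 2
r[2] = max(2+2, 3+0) = 4
r[3] = max(2+4, 3+2, 5+0) = 6
r[4] = max(2+6, 3+4, 5+2, 13+0) = 13
r[5] = max(2+13, 3+6, 5+4, 13+2, 17+0) = 17
r[6] = max(2+17, 3+13, 5+6, 13+4, 17+2, 25+0) = 25
r[7] = max(2+25, 3+17, 5+13, …, 25+2, 17+0) = 27
r[8] = max(2+27, 3+25, 5+17, …, 17+2, 30+0) = 30
r[9] = max(2+30, 3+27, 5+25, …, 30+2, 33+0) = 33
r[10] = max(2+33, 3+30, 5+27, …, 33+2, 33+0) = 38
r[11] = max(2+38, 3+33, 5+30, …, 33+2, 42+0) = 42
r[12] = max(2+42, 3+38, 5+33, …, 42+2, 47+0) = 50
One optimal cutting: 6 + 6 → $25 + $25 = $50.

50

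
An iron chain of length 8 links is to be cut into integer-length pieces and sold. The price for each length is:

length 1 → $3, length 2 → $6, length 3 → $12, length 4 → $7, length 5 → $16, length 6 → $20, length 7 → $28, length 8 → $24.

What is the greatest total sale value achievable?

Build R[k] bottom-up: R[k] = max over allowed piece i of (p[i] + R[k−i]).
R[1] = 3
R[2] = 6  (first piece 1, then R[1]=3)
R[3] = 12
R[4] = 15  (first piece 1, then R[3]=12)
R[5] = 18  (first piece 1, then R[4]=15)
R[6] = 24  (first piece 3, then R[3]=12)
R[7] = 28
R[8] = 31  (first piece 1, then R[7]=28)
One optimal cutting: 7 + 1 → $28 + $3 = $31.

31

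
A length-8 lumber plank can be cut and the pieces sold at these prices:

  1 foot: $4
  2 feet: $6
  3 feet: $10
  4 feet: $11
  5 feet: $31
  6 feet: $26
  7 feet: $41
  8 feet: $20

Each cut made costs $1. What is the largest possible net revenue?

44

Build net[k] bottom-up: net[k] = max over allowed piece i of (p[i] + net[k−i]) − 1 per cut.
net[1] = 4
net[2] = 7  (first piece 1, then net[1]=4)
net[3] = 10  (first piece 1, then net[2]=7)
net[4] = 13  (first piece 1, then net[3]=10)
net[5] = 31
net[6] = 34  (first piece 1, then net[5]=31)
net[7] = 41
net[8] = 44  (first piece 1, then net[7]=41)
One optimal plan: pieces 7 + 1 (1 cut) → $45 − $1 = $44.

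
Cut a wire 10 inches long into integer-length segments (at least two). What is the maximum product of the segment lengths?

36

Let P[k] be the best product for length k (with at least one cut). For each first piece i, the rest contributes max(k−i, P[k−i]).
P[2] = 1*max(1,0) = 1*1 = 1
P[3] = 1*max(2,1) = 1*2 = 2
P[4] = 2*max(2,1) = 2*2 = 4
P[5] = 2*max(3,2) = 2*3 = 6
P[6] = 3*max(3,2) = 3*3 = 9
P[7] = 2*max(5,6) = 2*6 = 12
P[8] = 2*max(6,9) = 2*9 = 18
P[9] = 3*max(6,9) = 3*9 = 27
P[10] = 2*max(8,18) = 2*18 = 36
One optimal split: 3 + 3 + 2 + 2; product 3*3*2*2 = 36.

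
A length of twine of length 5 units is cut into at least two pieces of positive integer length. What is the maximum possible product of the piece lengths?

6

Fill P[k] for k=2..5: at each k try every first piece i and multiply by the better of (k−i) uncut or P[k−i].
P[2] = 1*max(1,0) = 1*1 = 1
P[3] = max(1*2, 2*1) = 2
P[4] = max(1*3, 2*2, 3*1) = 4
P[5] = max(1*4, 2*3, 3*2, 4*1) = 6
One optimal split: 3 + 2; product 3*2 = 6.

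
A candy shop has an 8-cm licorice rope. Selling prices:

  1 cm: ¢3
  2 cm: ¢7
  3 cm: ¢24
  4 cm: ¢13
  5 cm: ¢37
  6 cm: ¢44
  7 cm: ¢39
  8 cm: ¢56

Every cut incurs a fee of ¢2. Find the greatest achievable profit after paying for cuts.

59

Consider every possible first cut. net[k] is the best of p[i]+net[k−i] over all sellable i≤k, charging 2 whenever i<k.
net[1] = 3
net[2] = 7
net[3] = 24
net[4] = 25  (first piece 1, then net[3]=24)
net[5] = 37
net[6] = 46  (first piece 3, then net[3]=24)
net[7] = 47  (first piece 1, then net[6]=46)
net[8] = 59  (first piece 3, then net[5]=37)
One optimal plan: pieces 5 + 3 (1 cut) → ¢61 − ¢2 = ¢59.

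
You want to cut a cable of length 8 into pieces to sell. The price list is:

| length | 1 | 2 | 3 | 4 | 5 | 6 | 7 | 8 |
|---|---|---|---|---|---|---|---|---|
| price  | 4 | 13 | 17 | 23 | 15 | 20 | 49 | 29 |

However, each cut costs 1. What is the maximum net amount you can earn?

52

Let net[k] be the best obtainable value from length k. For each k, try every first piece i and keep the best of price[i] + net[k−i] minus the 1 cut fee when i<k.
net[1] = 4
net[2] = max(4+4-1, 13+0) = 13
net[3] = max(4+13-1, 13+4-1, 17+0) = 17
net[4] = max(4+17-1, 13+13-1, 17+4-1, 23+0) = 25
net[5] = max(4+25-1, 13+17-1, 17+13-1, 23+4-1, 15+0) = 29
net[6] = max(4+29-1, 13+25-1, 17+17-1, 23+13-1, 15+4-1, 20+0) = 37
net[7] = max(4+37-1, 13+29-1, 17+25-1, …, 20+4-1, 49+0) = 49
net[8] = max(4+49-1, 13+37-1, 17+29-1, …, 49+4-1, 29+0) = 52
One optimal plan: pieces 7 + 1 (1 cut) → 53 − 1 = 52.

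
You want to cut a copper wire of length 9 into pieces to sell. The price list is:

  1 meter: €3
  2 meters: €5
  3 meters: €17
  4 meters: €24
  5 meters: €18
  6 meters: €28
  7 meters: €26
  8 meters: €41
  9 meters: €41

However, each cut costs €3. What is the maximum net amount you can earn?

Build net[k] bottom-up: net[k] = max over allowed piece i of (p[i] + net[k−i]) − 3 per cut.
net[1] = 3
net[2] = max(3+3-3, 5+0) = 5
net[3] = max(3+5-3, 5+3-3, 17+0) = 17
net[4] = max(3+17-3, 5+5-3, 17+3-3, 24+0) = 24
net[5] = max(3+24-3, 5+17-3, 17+5-3, 24+3-3, 18+0) = 24
net[6] = max(3+24-3, 5+24-3, 17+17-3, 24+5-3, 18+3-3, 28+0) = 31
net[7] = max(3+31-3, 5+24-3, 17+24-3, …, 28+3-3, 26+0) = 38
net[8] = max(3+38-3, 5+31-3, 17+24-3, …, 26+3-3, 41+0) = 45
net[9] = max(3+45-3, 5+38-3, 17+31-3, …, 41+3-3, 41+0) = 45
One optimal plan: pieces 4 + 4 + 1 (2 cuts) → €51 − €6 = €45.

45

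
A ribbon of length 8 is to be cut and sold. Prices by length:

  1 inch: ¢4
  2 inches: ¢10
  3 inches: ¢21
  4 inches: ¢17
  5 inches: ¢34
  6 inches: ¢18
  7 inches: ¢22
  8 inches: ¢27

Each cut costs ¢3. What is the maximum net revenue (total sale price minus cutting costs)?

Consider every possible first cut. v[k] is the best of p[i]+v[k−i] over all sellable i≤k, charging 3 whenever i<k.
v[1] = 4
v[2] = max(4+4-3, 10+0) = 10
v[3] = max(4+10-3, 10+4-3, 21+0) = 21
v[4] = max(4+21-3, 10+10-3, 21+4-3, 17+0) = 22
v[5] = max(4+22-3, 10+21-3, 21+10-3, 17+4-3, 34+0) = 34
v[6] = max(4+34-3, 10+22-3, 21+21-3, 17+10-3, 34+4-3, 18+0) = 39
v[7] = max(4+39-3, 10+34-3, 21+22-3, …, 18+4-3, 22+0) = 41
v[8] = max(4+41-3, 10+39-3, 21+34-3, …, 22+4-3, 27+0) = 52
One optimal plan: pieces 5 + 3 (1 cut) → ¢55 − ¢3 = ¢52.

52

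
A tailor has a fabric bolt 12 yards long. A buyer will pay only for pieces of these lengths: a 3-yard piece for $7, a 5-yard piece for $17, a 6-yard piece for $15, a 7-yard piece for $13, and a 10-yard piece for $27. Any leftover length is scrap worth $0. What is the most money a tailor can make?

34

Consider every possible first cut. r[k] is the best of p[i]+r[k−i] over all sellable i≤k.
r[1] = 0
r[2] = 0
r[3] = 7
r[4] = 7
r[5] = 17
r[6] = 17
r[7] = 17
r[8] = 24  (first piece 3, then r[5]=17)
r[9] = 24
r[10] = 34  (first piece 5, then r[5]=17)
r[11] = 34
r[12] = 34
One optimal cutting: pieces 5 + 5 with 2 yards of scrap → $34.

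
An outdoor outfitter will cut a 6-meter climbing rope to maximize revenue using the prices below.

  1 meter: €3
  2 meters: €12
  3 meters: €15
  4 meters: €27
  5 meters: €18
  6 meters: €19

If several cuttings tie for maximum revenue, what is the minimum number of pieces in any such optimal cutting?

2

Build r[k] bottom-up: r[k] = max over allowed piece i of (p[i] + r[k−i]).
r[1] = 3
r[2] = 12
r[3] = 15  (first piece 1, then r[2]=12)
r[4] = 27
r[5] = 30  (first piece 1, then r[4]=27)
r[6] = 39  (first piece 2, then r[4]=27)
Maximum revenue is €39.
Now minimize piece count subject to staying optimal: for each k, pieces[k] = 1 + min over i with p[i]+r[k−i]=r[k] of pieces[k−i].
pieces[3] = 1
pieces[4] = 1
pieces[5] = 2
pieces[6] = 2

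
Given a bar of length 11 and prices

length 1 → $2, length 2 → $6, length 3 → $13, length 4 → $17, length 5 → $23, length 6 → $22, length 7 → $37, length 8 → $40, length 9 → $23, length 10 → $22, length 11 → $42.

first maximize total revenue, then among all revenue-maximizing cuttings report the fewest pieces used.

Let r[k] be the best obtainable value from length k. For each k, try every first piece i and keep the best of price[i] + r[k−i].
r[1] = 2
r[2] = max(2+2, 6+0) = 6
r[3] = max(2+6, 6+2, 13+0) = 13
r[4] = max(2+13, 6+6, 13+2, 17+0) = 17
r[5] = max(2+17, 6+13, 13+6, 17+2, 23+0) = 23
r[6] = max(2+23, 6+17, 13+13, 17+6, 23+2, 22+0) = 26
r[7] = max(2+26, 6+23, 13+17, …, 22+2, 37+0) = 37
r[8] = max(2+37, 6+26, 13+23, …, 37+2, 40+0) = 40
r[9] = max(2+40, 6+37, 13+26, …, 40+2, 23+0) = 43
r[10] = max(2+43, 6+40, 13+37, …, 23+2, 22+0) = 50
r[11] = max(2+50, 6+43, 13+40, …, 22+2, 42+0) = 54
Maximum revenue is $54.
Now minimize piece count subject to staying optimal: for each k, pieces[k] = 1 + min over i with p[i]+r[k−i]=r[k] of pieces[k−i].
pieces[8] = 1
pieces[9] = 2
pieces[10] = 2
pieces[11] = 2

2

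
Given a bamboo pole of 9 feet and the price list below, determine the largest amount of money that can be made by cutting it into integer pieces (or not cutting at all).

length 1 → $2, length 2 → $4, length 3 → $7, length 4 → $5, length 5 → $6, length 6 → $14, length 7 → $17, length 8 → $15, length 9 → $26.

Build r[k] bottom-up: r[k] = max over allowed piece i of (p[i] + r[k−i]).
r[1] = 2
r[2] = max(2+2, 4+0) = 4
r[3] = max(2+4, 4+2, 7+0) = 7
r[4] = max(2+7, 4+4, 7+2, 5+0) = 9
r[5] = max(2+9, 4+7, 7+4, 5+2, 6+0) = 11
r[6] = max(2+11, 4+9, 7+7, 5+4, 6+2, 14+0) = 14
r[7] = max(2+14, 4+11, 7+9, …, 14+2, 17+0) = 17
r[8] = max(2+17, 4+14, 7+11, …, 17+2, 15+0) = 19
r[9] = max(2+19, 4+17, 7+14, …, 15+2, 26+0) = 26
Best is to sell the whole 9-foot piece uncut for $26.

26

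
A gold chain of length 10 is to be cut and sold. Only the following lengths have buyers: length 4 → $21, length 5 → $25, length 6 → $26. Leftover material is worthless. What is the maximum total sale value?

50

Let best[k] be the best obtainable value from length k. For each k, try every first piece i and keep the best of price[i] + best[k−i].
best[1] = 0
best[2] = 0
best[3] = 0
best[4] = 21
best[5] = 25
best[6] = 26
best[7] = 26
best[8] = 42  (first piece 4, then best[4]=21)
best[9] = 46  (first piece 4, then best[5]=25)
best[10] = 50  (first piece 5, then best[5]=25)
One optimal cutting: 5 + 5 → $50.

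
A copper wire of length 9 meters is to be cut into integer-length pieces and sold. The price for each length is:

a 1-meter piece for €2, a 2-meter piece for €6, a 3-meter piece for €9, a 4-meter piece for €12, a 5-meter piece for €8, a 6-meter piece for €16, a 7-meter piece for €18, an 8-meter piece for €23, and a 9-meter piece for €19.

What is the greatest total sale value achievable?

27

Consider every possible first cut. R[k] is the best of p[i]+R[k−i] over all sellable i≤k.
R[1] = 2
R[2] = 6
R[3] = 9
R[4] = 12  (first piece 2, then R[2]=6)
R[5] = 15  (first piece 2, then R[3]=9)
R[6] = 18  (first piece 2, then R[4]=12)
R[7] = 21  (first piece 2, then R[5]=15)
R[8] = 24  (first piece 2, then R[6]=18)
R[9] = 27  (first piece 2, then R[7]=21)
One optimal cutting: 3 + 2 + 2 + 2 → €9 + €6 + €6 + €6 = €27.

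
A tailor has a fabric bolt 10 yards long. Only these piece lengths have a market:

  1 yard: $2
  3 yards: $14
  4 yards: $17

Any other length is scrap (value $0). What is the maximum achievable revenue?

Build best[k] bottom-up: best[k] = max over allowed piece i of (p[i] + best[k−i]).
best[1] = 2
best[2] = 4  (first piece 1, then best[1]=2)
best[3] = max(2+4, 14+0) = 14
best[4] = max(2+14, 14+2, 17+0) = 17
best[5] = max(2+17, 14+4, 17+2) = 19
best[6] = max(2+19, 14+14, 17+4) = 28
best[7] = max(2+28, 14+17, 17+14) = 31
best[8] = max(2+31, 14+19, 17+17) = 34
best[9] = max(2+34, 14+28, 17+19) = 42
best[10] = max(2+42, 14+31, 17+28) = 45
One optimal cutting: 4 + 3 + 3 → $45.

45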